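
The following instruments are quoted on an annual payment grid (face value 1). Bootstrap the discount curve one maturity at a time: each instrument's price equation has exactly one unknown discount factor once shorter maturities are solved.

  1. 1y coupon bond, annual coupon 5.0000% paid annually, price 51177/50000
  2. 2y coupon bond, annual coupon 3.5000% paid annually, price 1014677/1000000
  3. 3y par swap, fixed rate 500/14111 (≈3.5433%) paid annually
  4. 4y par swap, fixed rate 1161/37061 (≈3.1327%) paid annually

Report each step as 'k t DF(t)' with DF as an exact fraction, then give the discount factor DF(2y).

1 1 2437/2500
2 2 4737/5000
3 3 9/10
4 4 8839/10000
DF(2y) = 4737/5000 ≈ 0.947400

step 1 [1y] bond c/1=1/20: DF=(51177/50000 − 1/20·(0))/(1+1/20) = 2437/2500 ≈ 0.974800
step 2 [2y] bond c/1=7/200: DF=(1014677/1000000 − 7/200·(0.974800))/(1+7/200) = 4737/5000 ≈ 0.947400
step 3 [3y] swap r/1=500/14111: DF=(1 − 500/14111·(0.974800+0.947400))/(1+500/14111) = 9/10 ≈ 0.900000
step 4 [4y] swap r/1=1161/37061: DF=(1 − 1161/37061·(0.974800+0.947400+0.900000))/(1+1161/37061) = 8839/10000 ≈ 0.883900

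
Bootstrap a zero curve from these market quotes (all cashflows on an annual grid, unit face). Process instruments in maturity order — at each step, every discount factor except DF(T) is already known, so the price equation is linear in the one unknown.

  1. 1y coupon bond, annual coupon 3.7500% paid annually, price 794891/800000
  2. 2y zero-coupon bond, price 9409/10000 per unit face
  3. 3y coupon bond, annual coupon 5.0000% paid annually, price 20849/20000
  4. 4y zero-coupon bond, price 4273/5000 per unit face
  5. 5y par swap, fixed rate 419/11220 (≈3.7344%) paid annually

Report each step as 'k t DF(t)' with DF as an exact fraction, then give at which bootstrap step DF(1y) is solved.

1 1 9577/10000
2 2 9409/10000
3 3 564/625
4 4 4273/5000
5 5 2081/2500
DF(1y) is solved at step 1

step 1 [1y] bond c/1=3/80: DF=(794891/800000 − 3/80·(0))/(1+3/80) = 9577/10000 ≈ 0.957700
step 2 [2y] zero: DF = P = 9409/10000 ≈ 0.940900
step 3 [3y] bond c/1=1/20: DF=(20849/20000 − 1/20·(0.957700+0.940900))/(1+1/20) = 564/625 ≈ 0.902400
step 4 [4y] zero: DF = P = 4273/5000 ≈ 0.854600
step 5 [5y] swap r/1=419/11220: DF=(1 − 419/11220·(0.957700+0.940900+0.902400+0.854600))/(1+419/11220) = 2081/2500 ≈ 0.832400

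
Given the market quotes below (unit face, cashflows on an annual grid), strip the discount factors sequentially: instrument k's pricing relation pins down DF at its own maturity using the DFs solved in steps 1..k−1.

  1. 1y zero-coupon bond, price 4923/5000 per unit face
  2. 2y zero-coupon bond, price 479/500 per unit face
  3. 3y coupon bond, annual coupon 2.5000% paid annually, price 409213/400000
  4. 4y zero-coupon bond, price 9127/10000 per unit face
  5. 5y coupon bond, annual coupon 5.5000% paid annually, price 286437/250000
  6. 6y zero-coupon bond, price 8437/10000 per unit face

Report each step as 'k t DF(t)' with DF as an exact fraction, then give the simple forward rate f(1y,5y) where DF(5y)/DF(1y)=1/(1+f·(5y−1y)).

step 1 [1y] zero: DF = P = 4923/5000 ≈ 0.984600
step 2 [2y] zero: DF = P = 479/500 ≈ 0.958000
step 3 [3y] bond c/1=1/40: DF=(409213/400000 − 1/40·(0.984600+0.958000))/(1+1/40) = 9507/10000 ≈ 0.950700
step 4 [4y] zero: DF = P = 9127/10000 ≈ 0.912700
step 5 [5y] bond c/1=11/200: DF=(286437/250000 − 11/200·(0.984600+0.958000+0.950700+0.912700))/(1+11/200) = 2219/2500 ≈ 0.887600
step 6 [6y] zero: DF = P = 8437/10000 ≈ 0.843700

1 1 4923/5000
2 2 479/500
3 3 9507/10000
4 4 9127/10000
5 5 2219/2500
6 6 8437/10000
f(1y,5y) = ((4923/5000)/(2219/2500) − 1)/(4) = 485/17752 ≈ 2.7321%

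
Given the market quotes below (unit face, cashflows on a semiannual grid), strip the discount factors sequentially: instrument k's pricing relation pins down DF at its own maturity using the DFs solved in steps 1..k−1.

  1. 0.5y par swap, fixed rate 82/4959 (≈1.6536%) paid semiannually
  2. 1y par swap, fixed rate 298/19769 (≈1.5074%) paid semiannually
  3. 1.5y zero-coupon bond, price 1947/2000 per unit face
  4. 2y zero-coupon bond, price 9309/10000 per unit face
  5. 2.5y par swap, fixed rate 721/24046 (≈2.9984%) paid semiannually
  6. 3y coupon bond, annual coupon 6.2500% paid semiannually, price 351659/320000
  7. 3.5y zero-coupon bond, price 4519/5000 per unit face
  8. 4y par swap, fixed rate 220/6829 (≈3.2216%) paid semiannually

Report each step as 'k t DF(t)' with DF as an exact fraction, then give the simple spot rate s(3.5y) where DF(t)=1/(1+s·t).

1 1/2 4959/5000
2 1 9851/10000
3 3/2 1947/2000
4 2 9309/10000
5 5/2 9279/10000
6 3 9199/10000
7 7/2 4519/5000
8 4 879/1000
s(3.5y) = (1/(4519/5000) − 1)/(7/2) = 962/31633 ≈ 3.0411%

step 1 [0.5y] swap r/2=41/4959: DF=(1 − 41/4959·(0))/(1+41/4959) = 4959/5000 ≈ 0.991800
step 2 [1y] swap r/2=149/19769: DF=(1 − 149/19769·(0.991800))/(1+149/19769) = 9851/10000 ≈ 0.985100
step 3 [1.5y] zero: DF = P = 1947/2000 ≈ 0.973500
step 4 [2y] zero: DF = P = 9309/10000 ≈ 0.930900
step 5 [2.5y] swap r/2=721/48092: DF=(1 − 721/48092·(0.991800+0.985100+0.973500+0.930900))/(1+721/48092) = 9279/10000 ≈ 0.927900
step 6 [3y] bond c/2=1/32: DF=(351659/320000 − 1/32·(0.991800+0.985100+0.973500+0.930900+0.927900))/(1+1/32) = 9199/10000 ≈ 0.919900
step 7 [3.5y] zero: DF = P = 4519/5000 ≈ 0.903800
step 8 [4y] swap r/2=110/6829: DF=(1 − 110/6829·(0.991800+0.985100+0.973500+0.930900+0.927900+0.919900+0.903800))/(1+110/6829) = 879/1000 ≈ 0.879000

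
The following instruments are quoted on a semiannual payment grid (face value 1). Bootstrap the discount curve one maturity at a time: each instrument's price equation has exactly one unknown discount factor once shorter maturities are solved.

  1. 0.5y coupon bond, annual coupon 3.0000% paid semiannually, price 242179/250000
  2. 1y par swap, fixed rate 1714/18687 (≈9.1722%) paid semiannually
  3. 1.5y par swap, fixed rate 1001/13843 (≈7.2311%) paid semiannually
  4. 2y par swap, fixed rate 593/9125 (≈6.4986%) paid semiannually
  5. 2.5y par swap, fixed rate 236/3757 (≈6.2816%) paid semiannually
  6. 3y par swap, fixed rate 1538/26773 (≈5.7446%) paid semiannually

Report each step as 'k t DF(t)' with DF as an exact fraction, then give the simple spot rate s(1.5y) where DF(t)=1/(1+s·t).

step 1 [0.5y] bond c/2=3/200: DF=(242179/250000 − 3/200·(0))/(1+3/200) = 1193/1250 ≈ 0.954400
step 2 [1y] swap r/2=857/18687: DF=(1 − 857/18687·(0.954400))/(1+857/18687) = 9143/10000 ≈ 0.914300
step 3 [1.5y] swap r/2=1001/27686: DF=(1 − 1001/27686·(0.954400+0.914300))/(1+1001/27686) = 8999/10000 ≈ 0.899900
step 4 [2y] swap r/2=593/18250: DF=(1 − 593/18250·(0.954400+0.914300+0.899900))/(1+593/18250) = 4407/5000 ≈ 0.881400
step 5 [2.5y] swap r/2=118/3757: DF=(1 − 118/3757·(0.954400+0.914300+0.899900+0.881400))/(1+118/3757) = 1073/1250 ≈ 0.858400
step 6 [3y] swap r/2=769/26773: DF=(1 − 769/26773·(0.954400+0.914300+0.899900+0.881400+0.858400))/(1+769/26773) = 4231/5000 ≈ 0.846200

1 1/2 1193/1250
2 1 9143/10000
3 3/2 8999/10000
4 2 4407/5000
5 5/2 1073/1250
6 3 4231/5000
s(1.5y) = (1/(8999/10000) − 1)/(3/2) = 2002/26997 ≈ 7.4156%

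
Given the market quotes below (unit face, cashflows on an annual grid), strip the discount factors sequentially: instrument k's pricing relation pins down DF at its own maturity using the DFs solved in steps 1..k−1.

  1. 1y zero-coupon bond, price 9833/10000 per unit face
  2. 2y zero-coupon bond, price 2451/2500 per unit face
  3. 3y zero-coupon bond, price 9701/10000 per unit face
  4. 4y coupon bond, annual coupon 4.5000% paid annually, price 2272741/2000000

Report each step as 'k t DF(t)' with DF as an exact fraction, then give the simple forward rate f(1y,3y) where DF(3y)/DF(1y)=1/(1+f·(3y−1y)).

step 1 [1y] zero: DF = P = 9833/10000 ≈ 0.983300
step 2 [2y] zero: DF = P = 2451/2500 ≈ 0.980400
step 3 [3y] zero: DF = P = 9701/10000 ≈ 0.970100
step 4 [4y] bond c/1=9/200: DF=(2272741/2000000 − 9/200·(0.983300+0.980400+0.970100))/(1+9/200) = 9611/10000 ≈ 0.961100

1 1 9833/10000
2 2 2451/2500
3 3 9701/10000
4 4 9611/10000
f(1y,3y) = ((9833/10000)/(9701/10000) − 1)/(2) = 66/9701 ≈ 0.6803%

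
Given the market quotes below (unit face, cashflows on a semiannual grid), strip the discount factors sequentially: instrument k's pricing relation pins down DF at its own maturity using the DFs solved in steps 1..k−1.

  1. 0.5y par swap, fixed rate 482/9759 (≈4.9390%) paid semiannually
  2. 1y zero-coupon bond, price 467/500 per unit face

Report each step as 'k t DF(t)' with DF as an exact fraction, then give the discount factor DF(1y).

1 1/2 9759/10000
2 1 467/500
DF(1y) = 467/500 ≈ 0.934000

step 1 [0.5y] swap r/2=241/9759: DF=(1 − 241/9759·(0))/(1+241/9759) = 9759/10000 ≈ 0.975900
step 2 [1y] zero: DF = P = 467/500 ≈ 0.934000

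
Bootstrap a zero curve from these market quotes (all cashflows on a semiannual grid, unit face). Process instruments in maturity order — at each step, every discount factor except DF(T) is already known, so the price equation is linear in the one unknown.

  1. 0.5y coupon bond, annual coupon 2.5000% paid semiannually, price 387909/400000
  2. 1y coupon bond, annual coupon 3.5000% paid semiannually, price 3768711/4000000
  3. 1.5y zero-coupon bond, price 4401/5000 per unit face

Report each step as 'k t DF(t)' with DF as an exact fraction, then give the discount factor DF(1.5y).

1 1/2 4789/5000
2 1 1819/2000
3 3/2 4401/5000
DF(1.5y) = 4401/5000 ≈ 0.880200

step 1 [0.5y] bond c/2=1/80: DF=(387909/400000 − 1/80·(0))/(1+1/80) = 4789/5000 ≈ 0.957800
step 2 [1y] bond c/2=7/400: DF=(3768711/4000000 − 7/400·(0.957800))/(1+7/400) = 1819/2000 ≈ 0.909500
step 3 [1.5y] zero: DF = P = 4401/5000 ≈ 0.880200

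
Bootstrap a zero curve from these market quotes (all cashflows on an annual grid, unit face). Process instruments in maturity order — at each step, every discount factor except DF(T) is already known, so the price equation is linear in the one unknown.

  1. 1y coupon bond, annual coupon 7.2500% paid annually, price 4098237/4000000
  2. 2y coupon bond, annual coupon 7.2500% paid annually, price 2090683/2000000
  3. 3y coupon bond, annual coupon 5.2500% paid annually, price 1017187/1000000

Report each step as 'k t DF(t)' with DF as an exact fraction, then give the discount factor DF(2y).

1 1 9553/10000
2 2 9101/10000
3 3 4367/5000
DF(2y) = 9101/10000 ≈ 0.910100

step 1 [1y] bond c/1=29/400: DF=(4098237/4000000 − 29/400·(0))/(1+29/400) = 9553/10000 ≈ 0.955300
step 2 [2y] bond c/1=29/400: DF=(2090683/2000000 − 29/400·(0.955300))/(1+29/400) = 9101/10000 ≈ 0.910100
step 3 [3y] bond c/1=21/400: DF=(1017187/1000000 − 21/400·(0.955300+0.910100))/(1+21/400) = 4367/5000 ≈ 0.873400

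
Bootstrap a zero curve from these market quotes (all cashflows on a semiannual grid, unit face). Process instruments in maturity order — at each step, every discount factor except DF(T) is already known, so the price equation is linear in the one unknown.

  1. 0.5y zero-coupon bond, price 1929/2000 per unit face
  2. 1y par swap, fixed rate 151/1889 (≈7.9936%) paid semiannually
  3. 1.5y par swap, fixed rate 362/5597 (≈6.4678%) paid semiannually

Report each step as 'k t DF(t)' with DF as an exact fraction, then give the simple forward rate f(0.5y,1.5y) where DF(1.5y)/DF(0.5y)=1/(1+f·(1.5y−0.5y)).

step 1 [0.5y] zero: DF = P = 1929/2000 ≈ 0.964500
step 2 [1y] swap r/2=151/3778: DF=(1 − 151/3778·(0.964500))/(1+151/3778) = 1849/2000 ≈ 0.924500
step 3 [1.5y] swap r/2=181/5597: DF=(1 − 181/5597·(0.964500+0.924500))/(1+181/5597) = 1819/2000 ≈ 0.909500

1 1/2 1929/2000
2 1 1849/2000
3 3/2 1819/2000
f(0.5y,1.5y) = ((1929/2000)/(1819/2000) − 1)/(1) = 110/1819 ≈ 6.0473%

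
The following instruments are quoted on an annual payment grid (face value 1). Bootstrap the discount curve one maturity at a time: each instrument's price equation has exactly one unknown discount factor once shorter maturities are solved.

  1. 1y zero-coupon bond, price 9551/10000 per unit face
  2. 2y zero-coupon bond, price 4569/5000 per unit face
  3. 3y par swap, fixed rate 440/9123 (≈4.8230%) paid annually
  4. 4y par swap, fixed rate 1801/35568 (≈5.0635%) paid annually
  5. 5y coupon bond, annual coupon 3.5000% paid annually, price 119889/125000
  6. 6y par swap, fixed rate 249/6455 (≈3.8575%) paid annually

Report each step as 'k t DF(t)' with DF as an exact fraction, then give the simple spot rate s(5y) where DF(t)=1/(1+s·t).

1 1 9551/10000
2 2 4569/5000
3 3 217/250
4 4 8199/10000
5 5 504/625
6 6 1001/1250
s(5y) = (1/(504/625) − 1)/(5) = 121/2520 ≈ 4.8016%

step 1 [1y] zero: DF = P = 9551/10000 ≈ 0.955100
step 2 [2y] zero: DF = P = 4569/5000 ≈ 0.913800
step 3 [3y] swap r/1=440/9123: DF=(1 − 440/9123·(0.955100+0.913800))/(1+440/9123) = 217/250 ≈ 0.868000
step 4 [4y] swap r/1=1801/35568: DF=(1 − 1801/35568·(0.955100+0.913800+0.868000))/(1+1801/35568) = 8199/10000 ≈ 0.819900
step 5 [5y] bond c/1=7/200: DF=(119889/125000 − 7/200·(0.955100+0.913800+0.868000+0.819900))/(1+7/200) = 504/625 ≈ 0.806400
step 6 [6y] swap r/1=249/6455: DF=(1 − 249/6455·(0.955100+0.913800+0.868000+0.819900+0.806400))/(1+249/6455) = 1001/1250 ≈ 0.800800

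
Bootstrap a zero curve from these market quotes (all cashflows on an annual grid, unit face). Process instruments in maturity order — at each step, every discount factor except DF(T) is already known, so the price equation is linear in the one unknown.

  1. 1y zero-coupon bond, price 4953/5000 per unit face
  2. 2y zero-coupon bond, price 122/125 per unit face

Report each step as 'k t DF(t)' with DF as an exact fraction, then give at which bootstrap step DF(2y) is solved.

step 1 [1y] zero: DF = P = 4953/5000 ≈ 0.990600
step 2 [2y] zero: DF = P = 122/125 ≈ 0.976000

1 1 4953/5000
2 2 122/125
DF(2y) is solved at step 2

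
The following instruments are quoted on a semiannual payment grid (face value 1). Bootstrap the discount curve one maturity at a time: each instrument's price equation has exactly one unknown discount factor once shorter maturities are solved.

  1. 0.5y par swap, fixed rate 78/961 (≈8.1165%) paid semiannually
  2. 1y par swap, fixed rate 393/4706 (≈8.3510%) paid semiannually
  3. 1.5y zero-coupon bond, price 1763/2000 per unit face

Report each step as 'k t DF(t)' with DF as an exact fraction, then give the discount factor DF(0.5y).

step 1 [0.5y] swap r/2=39/961: DF=(1 − 39/961·(0))/(1+39/961) = 961/1000 ≈ 0.961000
step 2 [1y] swap r/2=393/9412: DF=(1 − 393/9412·(0.961000))/(1+393/9412) = 4607/5000 ≈ 0.921400
step 3 [1.5y] zero: DF = P = 1763/2000 ≈ 0.881500

1 1/2 961/1000
2 1 4607/5000
3 3/2 1763/2000
DF(0.5y) = 961/1000 ≈ 0.961000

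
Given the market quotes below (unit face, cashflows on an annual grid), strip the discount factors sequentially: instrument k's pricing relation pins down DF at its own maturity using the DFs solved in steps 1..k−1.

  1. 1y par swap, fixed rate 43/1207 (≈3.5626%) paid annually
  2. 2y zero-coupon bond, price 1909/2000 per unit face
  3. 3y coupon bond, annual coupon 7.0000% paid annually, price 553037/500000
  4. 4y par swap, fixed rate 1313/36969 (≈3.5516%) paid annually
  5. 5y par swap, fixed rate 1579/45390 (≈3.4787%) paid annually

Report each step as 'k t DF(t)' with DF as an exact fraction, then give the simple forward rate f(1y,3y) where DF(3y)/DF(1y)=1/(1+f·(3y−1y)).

step 1 [1y] swap r/1=43/1207: DF=(1 − 43/1207·(0))/(1+43/1207) = 1207/1250 ≈ 0.965600
step 2 [2y] zero: DF = P = 1909/2000 ≈ 0.954500
step 3 [3y] bond c/1=7/100: DF=(553037/500000 − 7/100·(0.965600+0.954500))/(1+7/100) = 9081/10000 ≈ 0.908100
step 4 [4y] swap r/1=1313/36969: DF=(1 − 1313/36969·(0.965600+0.954500+0.908100))/(1+1313/36969) = 8687/10000 ≈ 0.868700
step 5 [5y] swap r/1=1579/45390: DF=(1 − 1579/45390·(0.965600+0.954500+0.908100+0.868700))/(1+1579/45390) = 8421/10000 ≈ 0.842100

1 1 1207/1250
2 2 1909/2000
3 3 9081/10000
4 4 8687/10000
5 5 8421/10000
f(1y,3y) = ((1207/1250)/(9081/10000) − 1)/(2) = 575/18162 ≈ 3.1660%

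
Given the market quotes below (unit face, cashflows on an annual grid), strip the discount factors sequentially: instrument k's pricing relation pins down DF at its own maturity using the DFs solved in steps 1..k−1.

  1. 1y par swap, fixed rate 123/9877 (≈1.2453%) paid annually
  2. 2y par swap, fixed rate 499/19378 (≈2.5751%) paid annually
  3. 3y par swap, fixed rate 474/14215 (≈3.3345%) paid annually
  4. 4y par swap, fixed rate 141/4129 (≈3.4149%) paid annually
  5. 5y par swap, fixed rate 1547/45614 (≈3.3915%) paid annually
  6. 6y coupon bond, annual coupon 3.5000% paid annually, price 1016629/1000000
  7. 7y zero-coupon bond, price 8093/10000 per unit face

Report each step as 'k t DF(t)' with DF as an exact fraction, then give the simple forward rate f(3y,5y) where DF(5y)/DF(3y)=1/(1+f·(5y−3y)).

1 1 9877/10000
2 2 9501/10000
3 3 2263/2500
4 4 8731/10000
5 5 8453/10000
6 6 207/250
7 7 8093/10000
f(3y,5y) = ((2263/2500)/(8453/10000) − 1)/(2) = 599/16906 ≈ 3.5431%

step 1 [1y] swap r/1=123/9877: DF=(1 − 123/9877·(0))/(1+123/9877) = 9877/10000 ≈ 0.987700
step 2 [2y] swap r/1=499/19378: DF=(1 − 499/19378·(0.987700))/(1+499/19378) = 9501/10000 ≈ 0.950100
step 3 [3y] swap r/1=474/14215: DF=(1 − 474/14215·(0.987700+0.950100))/(1+474/14215) = 2263/2500 ≈ 0.905200
step 4 [4y] swap r/1=141/4129: DF=(1 − 141/4129·(0.987700+0.950100+0.905200))/(1+141/4129) = 8731/10000 ≈ 0.873100
step 5 [5y] swap r/1=1547/45614: DF=(1 − 1547/45614·(0.987700+0.950100+0.905200+0.873100))/(1+1547/45614) = 8453/10000 ≈ 0.845300
step 6 [6y] bond c/1=7/200: DF=(1016629/1000000 − 7/200·(0.987700+0.950100+0.905200+0.873100+0.845300))/(1+7/200) = 207/250 ≈ 0.828000
step 7 [7y] zero: DF = P = 8093/10000 ≈ 0.809300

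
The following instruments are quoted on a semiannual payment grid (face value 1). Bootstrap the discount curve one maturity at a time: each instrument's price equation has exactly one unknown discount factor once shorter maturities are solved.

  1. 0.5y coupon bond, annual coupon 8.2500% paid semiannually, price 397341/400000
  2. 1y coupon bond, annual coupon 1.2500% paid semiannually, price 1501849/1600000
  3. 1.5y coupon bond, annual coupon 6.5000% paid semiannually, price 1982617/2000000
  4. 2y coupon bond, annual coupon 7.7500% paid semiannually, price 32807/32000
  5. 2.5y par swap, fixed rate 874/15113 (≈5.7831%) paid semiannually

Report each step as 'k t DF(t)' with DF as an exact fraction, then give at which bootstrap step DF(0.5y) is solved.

step 1 [0.5y] bond c/2=33/800: DF=(397341/400000 − 33/800·(0))/(1+33/800) = 477/500 ≈ 0.954000
step 2 [1y] bond c/2=1/160: DF=(1501849/1600000 − 1/160·(0.954000))/(1+1/160) = 9269/10000 ≈ 0.926900
step 3 [1.5y] bond c/2=13/400: DF=(1982617/2000000 − 13/400·(0.954000+0.926900))/(1+13/400) = 9009/10000 ≈ 0.900900
step 4 [2y] bond c/2=31/800: DF=(32807/32000 − 31/800·(0.954000+0.926900+0.900900))/(1+31/800) = 552/625 ≈ 0.883200
step 5 [2.5y] swap r/2=437/15113: DF=(1 − 437/15113·(0.954000+0.926900+0.900900+0.883200))/(1+437/15113) = 8689/10000 ≈ 0.868900

1 1/2 477/500
2 1 9269/10000
3 3/2 9009/10000
4 2 552/625
5 5/2 8689/10000
DF(0.5y) is solved at step 1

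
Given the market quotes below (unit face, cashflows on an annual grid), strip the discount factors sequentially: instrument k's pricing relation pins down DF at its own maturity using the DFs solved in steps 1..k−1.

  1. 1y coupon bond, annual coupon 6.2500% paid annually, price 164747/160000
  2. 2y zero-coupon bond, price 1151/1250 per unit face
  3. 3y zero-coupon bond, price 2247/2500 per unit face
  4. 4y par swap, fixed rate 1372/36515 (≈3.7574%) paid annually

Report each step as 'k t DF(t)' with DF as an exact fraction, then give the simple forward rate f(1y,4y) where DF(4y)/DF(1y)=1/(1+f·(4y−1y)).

step 1 [1y] bond c/1=1/16: DF=(164747/160000 − 1/16·(0))/(1+1/16) = 9691/10000 ≈ 0.969100
step 2 [2y] zero: DF = P = 1151/1250 ≈ 0.920800
step 3 [3y] zero: DF = P = 2247/2500 ≈ 0.898800
step 4 [4y] swap r/1=1372/36515: DF=(1 − 1372/36515·(0.969100+0.920800+0.898800))/(1+1372/36515) = 2157/2500 ≈ 0.862800

1 1 9691/10000
2 2 1151/1250
3 3 2247/2500
4 4 2157/2500
f(1y,4y) = ((9691/10000)/(2157/2500) − 1)/(3) = 1063/25884 ≈ 4.1068%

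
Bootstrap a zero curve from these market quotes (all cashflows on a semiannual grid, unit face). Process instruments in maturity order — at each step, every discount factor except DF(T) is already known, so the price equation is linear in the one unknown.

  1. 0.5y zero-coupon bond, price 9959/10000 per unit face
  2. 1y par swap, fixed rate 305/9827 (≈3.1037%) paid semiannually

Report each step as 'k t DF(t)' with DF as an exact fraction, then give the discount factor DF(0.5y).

step 1 [0.5y] zero: DF = P = 9959/10000 ≈ 0.995900
step 2 [1y] swap r/2=305/19654: DF=(1 − 305/19654·(0.995900))/(1+305/19654) = 1939/2000 ≈ 0.969500

1 1/2 9959/10000
2 1 1939/2000
DF(0.5y) = 9959/10000 ≈ 0.995900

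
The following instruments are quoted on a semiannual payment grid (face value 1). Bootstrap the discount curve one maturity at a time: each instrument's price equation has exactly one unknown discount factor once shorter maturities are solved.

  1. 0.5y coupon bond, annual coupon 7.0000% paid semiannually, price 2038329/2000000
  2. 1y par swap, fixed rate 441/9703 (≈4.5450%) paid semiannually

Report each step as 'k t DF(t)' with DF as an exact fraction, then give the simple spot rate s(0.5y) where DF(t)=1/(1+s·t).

step 1 [0.5y] bond c/2=7/200: DF=(2038329/2000000 − 7/200·(0))/(1+7/200) = 9847/10000 ≈ 0.984700
step 2 [1y] swap r/2=441/19406: DF=(1 − 441/19406·(0.984700))/(1+441/19406) = 9559/10000 ≈ 0.955900

1 1/2 9847/10000
2 1 9559/10000
s(0.5y) = (1/(9847/10000) − 1)/(1/2) = 306/9847 ≈ 3.1075%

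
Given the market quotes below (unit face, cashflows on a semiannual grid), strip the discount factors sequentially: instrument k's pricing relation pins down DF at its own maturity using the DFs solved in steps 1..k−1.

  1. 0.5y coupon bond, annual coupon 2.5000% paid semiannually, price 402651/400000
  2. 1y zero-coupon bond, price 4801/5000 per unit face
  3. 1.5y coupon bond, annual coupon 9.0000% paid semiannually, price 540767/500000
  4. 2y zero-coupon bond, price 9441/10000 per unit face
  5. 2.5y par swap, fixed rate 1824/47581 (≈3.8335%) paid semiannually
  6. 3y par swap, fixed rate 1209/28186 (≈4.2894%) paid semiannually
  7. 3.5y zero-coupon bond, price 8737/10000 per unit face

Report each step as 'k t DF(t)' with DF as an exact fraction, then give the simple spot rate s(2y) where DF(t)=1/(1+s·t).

step 1 [0.5y] bond c/2=1/80: DF=(402651/400000 − 1/80·(0))/(1+1/80) = 4971/5000 ≈ 0.994200
step 2 [1y] zero: DF = P = 4801/5000 ≈ 0.960200
step 3 [1.5y] bond c/2=9/200: DF=(540767/500000 − 9/200·(0.994200+0.960200))/(1+9/200) = 2377/2500 ≈ 0.950800
step 4 [2y] zero: DF = P = 9441/10000 ≈ 0.944100
step 5 [2.5y] swap r/2=912/47581: DF=(1 − 912/47581·(0.994200+0.960200+0.950800+0.944100))/(1+912/47581) = 568/625 ≈ 0.908800
step 6 [3y] swap r/2=1209/56372: DF=(1 − 1209/56372·(0.994200+0.960200+0.950800+0.944100+0.908800))/(1+1209/56372) = 8791/10000 ≈ 0.879100
step 7 [3.5y] zero: DF = P = 8737/10000 ≈ 0.873700

1 1/2 4971/5000
2 1 4801/5000
3 3/2 2377/2500
4 2 9441/10000
5 5/2 568/625
6 3 8791/10000
7 7/2 8737/10000
s(2y) = (1/(9441/10000) − 1)/(2) = 559/18882 ≈ 2.9605%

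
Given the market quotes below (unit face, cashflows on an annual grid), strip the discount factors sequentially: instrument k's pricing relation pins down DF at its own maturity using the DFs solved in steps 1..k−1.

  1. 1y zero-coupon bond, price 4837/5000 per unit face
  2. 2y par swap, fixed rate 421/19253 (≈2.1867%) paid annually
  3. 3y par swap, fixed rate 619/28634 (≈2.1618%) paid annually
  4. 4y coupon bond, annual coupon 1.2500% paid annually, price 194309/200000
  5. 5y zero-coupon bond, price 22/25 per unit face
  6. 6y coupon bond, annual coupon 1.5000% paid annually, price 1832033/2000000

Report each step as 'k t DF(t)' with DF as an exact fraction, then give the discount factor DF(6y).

1 1 4837/5000
2 2 9579/10000
3 3 9381/10000
4 4 4621/5000
5 5 22/25
6 6 1667/2000
DF(6y) = 1667/2000 ≈ 0.833500

step 1 [1y] zero: DF = P = 4837/5000 ≈ 0.967400
step 2 [2y] swap r/1=421/19253: DF=(1 − 421/19253·(0.967400))/(1+421/19253) = 9579/10000 ≈ 0.957900
step 3 [3y] swap r/1=619/28634: DF=(1 − 619/28634·(0.967400+0.957900))/(1+619/28634) = 9381/10000 ≈ 0.938100
step 4 [4y] bond c/1=1/80: DF=(194309/200000 − 1/80·(0.967400+0.957900+0.938100))/(1+1/80) = 4621/5000 ≈ 0.924200
step 5 [5y] zero: DF = P = 22/25 ≈ 0.880000
step 6 [6y] bond c/1=3/200: DF=(1832033/2000000 − 3/200·(0.967400+0.957900+0.938100+0.924200+0.880000))/(1+3/200) = 1667/2000 ≈ 0.833500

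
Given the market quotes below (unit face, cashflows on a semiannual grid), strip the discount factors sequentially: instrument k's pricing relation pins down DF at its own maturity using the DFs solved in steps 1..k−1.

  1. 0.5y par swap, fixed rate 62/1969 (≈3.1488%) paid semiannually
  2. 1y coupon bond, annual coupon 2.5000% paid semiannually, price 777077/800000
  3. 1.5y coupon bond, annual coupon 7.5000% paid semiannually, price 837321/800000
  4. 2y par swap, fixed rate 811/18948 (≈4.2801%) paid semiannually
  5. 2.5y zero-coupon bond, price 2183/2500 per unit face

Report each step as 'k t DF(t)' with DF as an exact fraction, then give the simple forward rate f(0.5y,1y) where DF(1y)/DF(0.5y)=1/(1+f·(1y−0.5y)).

1 1/2 1969/2000
2 1 592/625
3 3/2 939/1000
4 2 9189/10000
5 5/2 2183/2500
f(0.5y,1y) = ((1969/2000)/(592/625) − 1)/(1/2) = 373/4736 ≈ 7.8758%

step 1 [0.5y] swap r/2=31/1969: DF=(1 − 31/1969·(0))/(1+31/1969) = 1969/2000 ≈ 0.984500
step 2 [1y] bond c/2=1/80: DF=(777077/800000 − 1/80·(0.984500))/(1+1/80) = 592/625 ≈ 0.947200
step 3 [1.5y] bond c/2=3/80: DF=(837321/800000 − 3/80·(0.984500+0.947200))/(1+3/80) = 939/1000 ≈ 0.939000
step 4 [2y] swap r/2=811/37896: DF=(1 − 811/37896·(0.984500+0.947200+0.939000))/(1+811/37896) = 9189/10000 ≈ 0.918900
step 5 [2.5y] zero: DF = P = 2183/2500 ≈ 0.873200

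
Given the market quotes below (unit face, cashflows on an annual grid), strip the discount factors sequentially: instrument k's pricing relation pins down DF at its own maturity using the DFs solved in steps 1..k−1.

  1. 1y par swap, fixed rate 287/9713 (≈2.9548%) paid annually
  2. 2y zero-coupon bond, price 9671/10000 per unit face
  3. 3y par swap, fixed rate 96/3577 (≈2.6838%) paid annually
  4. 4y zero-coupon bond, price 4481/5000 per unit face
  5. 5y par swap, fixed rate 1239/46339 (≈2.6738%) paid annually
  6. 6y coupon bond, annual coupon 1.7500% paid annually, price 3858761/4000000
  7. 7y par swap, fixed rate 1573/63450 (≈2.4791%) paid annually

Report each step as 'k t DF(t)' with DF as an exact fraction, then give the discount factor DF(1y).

step 1 [1y] swap r/1=287/9713: DF=(1 − 287/9713·(0))/(1+287/9713) = 9713/10000 ≈ 0.971300
step 2 [2y] zero: DF = P = 9671/10000 ≈ 0.967100
step 3 [3y] swap r/1=96/3577: DF=(1 − 96/3577·(0.971300+0.967100))/(1+96/3577) = 577/625 ≈ 0.923200
step 4 [4y] zero: DF = P = 4481/5000 ≈ 0.896200
step 5 [5y] swap r/1=1239/46339: DF=(1 − 1239/46339·(0.971300+0.967100+0.923200+0.896200))/(1+1239/46339) = 8761/10000 ≈ 0.876100
step 6 [6y] bond c/1=7/400: DF=(3858761/4000000 − 7/400·(0.971300+0.967100+0.923200+0.896200+0.876100))/(1+7/400) = 2171/2500 ≈ 0.868400
step 7 [7y] swap r/1=1573/63450: DF=(1 − 1573/63450·(0.971300+0.967100+0.923200+0.896200+0.876100+0.868400))/(1+1573/63450) = 8427/10000 ≈ 0.842700

1 1 9713/10000
2 2 9671/10000
3 3 577/625
4 4 4481/5000
5 5 8761/10000
6 6 2171/2500
7 7 8427/10000
DF(1y) = 9713/10000 ≈ 0.971300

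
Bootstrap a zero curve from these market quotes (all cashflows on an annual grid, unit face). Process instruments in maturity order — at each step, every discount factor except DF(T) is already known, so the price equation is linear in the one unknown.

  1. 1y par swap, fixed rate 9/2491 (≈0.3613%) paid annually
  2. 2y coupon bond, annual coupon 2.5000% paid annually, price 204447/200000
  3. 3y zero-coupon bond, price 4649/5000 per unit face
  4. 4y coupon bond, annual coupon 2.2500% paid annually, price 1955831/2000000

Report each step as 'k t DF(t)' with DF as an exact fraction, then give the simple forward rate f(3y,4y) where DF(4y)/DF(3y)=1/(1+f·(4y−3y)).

1 1 2491/2500
2 2 973/1000
3 3 4649/5000
4 4 4463/5000
f(3y,4y) = ((4649/5000)/(4463/5000) − 1)/(1) = 186/4463 ≈ 4.1676%

step 1 [1y] swap r/1=9/2491: DF=(1 − 9/2491·(0))/(1+9/2491) = 2491/2500 ≈ 0.996400
step 2 [2y] bond c/1=1/40: DF=(204447/200000 − 1/40·(0.996400))/(1+1/40) = 973/1000 ≈ 0.973000
step 3 [3y] zero: DF = P = 4649/5000 ≈ 0.929800
step 4 [4y] bond c/1=9/400: DF=(1955831/2000000 − 9/400·(0.996400+0.973000+0.929800))/(1+9/400) = 4463/5000 ≈ 0.892600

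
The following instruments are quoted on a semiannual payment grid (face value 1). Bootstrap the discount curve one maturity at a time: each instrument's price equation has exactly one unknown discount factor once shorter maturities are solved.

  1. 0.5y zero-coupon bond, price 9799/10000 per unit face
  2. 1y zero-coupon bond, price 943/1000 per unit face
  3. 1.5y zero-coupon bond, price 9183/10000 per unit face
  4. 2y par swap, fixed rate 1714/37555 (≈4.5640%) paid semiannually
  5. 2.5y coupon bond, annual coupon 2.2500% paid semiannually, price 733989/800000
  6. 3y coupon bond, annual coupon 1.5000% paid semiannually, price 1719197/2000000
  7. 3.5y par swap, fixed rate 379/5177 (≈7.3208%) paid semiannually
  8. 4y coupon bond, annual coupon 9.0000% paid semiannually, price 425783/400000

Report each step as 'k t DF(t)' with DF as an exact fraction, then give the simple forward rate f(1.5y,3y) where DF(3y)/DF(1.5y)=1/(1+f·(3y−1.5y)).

step 1 [0.5y] zero: DF = P = 9799/10000 ≈ 0.979900
step 2 [1y] zero: DF = P = 943/1000 ≈ 0.943000
step 3 [1.5y] zero: DF = P = 9183/10000 ≈ 0.918300
step 4 [2y] swap r/2=857/37555: DF=(1 − 857/37555·(0.979900+0.943000+0.918300))/(1+857/37555) = 9143/10000 ≈ 0.914300
step 5 [2.5y] bond c/2=9/800: DF=(733989/800000 − 9/800·(0.979900+0.943000+0.918300+0.914300))/(1+9/800) = 1731/2000 ≈ 0.865500
step 6 [3y] bond c/2=3/400: DF=(1719197/2000000 − 3/400·(0.979900+0.943000+0.918300+0.914300+0.865500))/(1+3/400) = 2047/2500 ≈ 0.818800
step 7 [3.5y] swap r/2=379/10354: DF=(1 − 379/10354·(0.979900+0.943000+0.918300+0.914300+0.865500+0.818800))/(1+379/10354) = 3863/5000 ≈ 0.772600
step 8 [4y] bond c/2=9/200: DF=(425783/400000 − 9/200·(0.979900+0.943000+0.918300+0.914300+0.865500+0.818800+0.772600))/(1+9/200) = 7511/10000 ≈ 0.751100

1 1/2 9799/10000
2 1 943/1000
3 3/2 9183/10000
4 2 9143/10000
5 5/2 1731/2000
6 3 2047/2500
7 7/2 3863/5000
8 4 7511/10000
f(1.5y,3y) = ((9183/10000)/(2047/2500) − 1)/(3/2) = 995/12282 ≈ 8.1013%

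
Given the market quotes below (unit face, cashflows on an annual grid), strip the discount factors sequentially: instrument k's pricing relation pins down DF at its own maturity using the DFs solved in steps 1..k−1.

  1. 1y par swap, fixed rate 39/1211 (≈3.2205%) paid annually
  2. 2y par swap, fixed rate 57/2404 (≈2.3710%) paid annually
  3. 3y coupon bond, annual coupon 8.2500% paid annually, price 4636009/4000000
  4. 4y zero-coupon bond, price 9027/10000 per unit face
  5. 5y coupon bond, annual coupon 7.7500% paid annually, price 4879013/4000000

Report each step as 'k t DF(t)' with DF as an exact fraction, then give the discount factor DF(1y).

1 1 1211/1250
2 2 1193/1250
3 3 9241/10000
4 4 9027/10000
5 5 8623/10000
DF(1y) = 1211/1250 ≈ 0.968800

step 1 [1y] swap r/1=39/1211: DF=(1 − 39/1211·(0))/(1+39/1211) = 1211/1250 ≈ 0.968800
step 2 [2y] swap r/1=57/2404: DF=(1 − 57/2404·(0.968800))/(1+57/2404) = 1193/1250 ≈ 0.954400
step 3 [3y] bond c/1=33/400: DF=(4636009/4000000 − 33/400·(0.968800+0.954400))/(1+33/400) = 9241/10000 ≈ 0.924100
step 4 [4y] zero: DF = P = 9027/10000 ≈ 0.902700
step 5 [5y] bond c/1=31/400: DF=(4879013/4000000 − 31/400·(0.968800+0.954400+0.924100+0.902700))/(1+31/400) = 8623/10000 ≈ 0.862300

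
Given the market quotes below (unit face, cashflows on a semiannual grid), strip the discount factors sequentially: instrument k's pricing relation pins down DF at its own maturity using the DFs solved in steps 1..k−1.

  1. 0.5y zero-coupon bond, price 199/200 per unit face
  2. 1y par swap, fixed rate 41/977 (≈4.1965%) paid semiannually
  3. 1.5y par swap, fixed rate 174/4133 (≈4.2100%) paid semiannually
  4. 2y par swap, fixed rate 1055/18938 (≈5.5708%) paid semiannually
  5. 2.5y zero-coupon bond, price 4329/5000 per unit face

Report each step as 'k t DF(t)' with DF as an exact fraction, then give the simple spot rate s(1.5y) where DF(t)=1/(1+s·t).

1 1/2 199/200
2 1 959/1000
3 3/2 9391/10000
4 2 1789/2000
5 5/2 4329/5000
s(1.5y) = (1/(9391/10000) − 1)/(3/2) = 406/9391 ≈ 4.3233%

step 1 [0.5y] zero: DF = P = 199/200 ≈ 0.995000
step 2 [1y] swap r/2=41/1954: DF=(1 − 41/1954·(0.995000))/(1+41/1954) = 959/1000 ≈ 0.959000
step 3 [1.5y] swap r/2=87/4133: DF=(1 − 87/4133·(0.995000+0.959000))/(1+87/4133) = 9391/10000 ≈ 0.939100
step 4 [2y] swap r/2=1055/37876: DF=(1 − 1055/37876·(0.995000+0.959000+0.939100))/(1+1055/37876) = 1789/2000 ≈ 0.894500
step 5 [2.5y] zero: DF = P = 4329/5000 ≈ 0.865800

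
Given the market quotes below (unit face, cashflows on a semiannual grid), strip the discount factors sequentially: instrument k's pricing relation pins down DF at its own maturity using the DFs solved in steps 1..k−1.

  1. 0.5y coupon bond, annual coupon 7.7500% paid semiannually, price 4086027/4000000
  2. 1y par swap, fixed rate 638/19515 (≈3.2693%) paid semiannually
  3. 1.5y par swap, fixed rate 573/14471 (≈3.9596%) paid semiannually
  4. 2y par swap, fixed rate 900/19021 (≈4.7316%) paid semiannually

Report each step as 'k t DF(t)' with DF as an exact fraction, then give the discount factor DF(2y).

step 1 [0.5y] bond c/2=31/800: DF=(4086027/4000000 − 31/800·(0))/(1+31/800) = 4917/5000 ≈ 0.983400
step 2 [1y] swap r/2=319/19515: DF=(1 − 319/19515·(0.983400))/(1+319/19515) = 9681/10000 ≈ 0.968100
step 3 [1.5y] swap r/2=573/28942: DF=(1 − 573/28942·(0.983400+0.968100))/(1+573/28942) = 9427/10000 ≈ 0.942700
step 4 [2y] swap r/2=450/19021: DF=(1 − 450/19021·(0.983400+0.968100+0.942700))/(1+450/19021) = 91/100 ≈ 0.910000

1 1/2 4917/5000
2 1 9681/10000
3 3/2 9427/10000
4 2 91/100
DF(2y) = 91/100 ≈ 0.910000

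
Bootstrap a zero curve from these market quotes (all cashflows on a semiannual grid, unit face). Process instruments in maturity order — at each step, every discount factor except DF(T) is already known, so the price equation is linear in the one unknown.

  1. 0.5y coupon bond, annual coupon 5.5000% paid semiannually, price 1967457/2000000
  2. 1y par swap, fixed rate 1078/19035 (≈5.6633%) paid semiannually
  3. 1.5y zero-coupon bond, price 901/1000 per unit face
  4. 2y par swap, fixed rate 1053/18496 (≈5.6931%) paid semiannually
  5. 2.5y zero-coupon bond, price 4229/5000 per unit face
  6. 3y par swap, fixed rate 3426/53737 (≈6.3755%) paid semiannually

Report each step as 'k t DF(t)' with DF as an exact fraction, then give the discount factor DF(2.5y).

1 1/2 4787/5000
2 1 9461/10000
3 3/2 901/1000
4 2 8947/10000
5 5/2 4229/5000
6 3 8287/10000
DF(2.5y) = 4229/5000 ≈ 0.845800

step 1 [0.5y] bond c/2=11/400: DF=(1967457/2000000 − 11/400·(0))/(1+11/400) = 4787/5000 ≈ 0.957400
step 2 [1y] swap r/2=539/19035: DF=(1 − 539/19035·(0.957400))/(1+539/19035) = 9461/10000 ≈ 0.946100
step 3 [1.5y] zero: DF = P = 901/1000 ≈ 0.901000
step 4 [2y] swap r/2=1053/36992: DF=(1 − 1053/36992·(0.957400+0.946100+0.901000))/(1+1053/36992) = 8947/10000 ≈ 0.894700
step 5 [2.5y] zero: DF = P = 4229/5000 ≈ 0.845800
step 6 [3y] swap r/2=1713/53737: DF=(1 − 1713/53737·(0.957400+0.946100+0.901000+0.894700+0.845800))/(1+1713/53737) = 8287/10000 ≈ 0.828700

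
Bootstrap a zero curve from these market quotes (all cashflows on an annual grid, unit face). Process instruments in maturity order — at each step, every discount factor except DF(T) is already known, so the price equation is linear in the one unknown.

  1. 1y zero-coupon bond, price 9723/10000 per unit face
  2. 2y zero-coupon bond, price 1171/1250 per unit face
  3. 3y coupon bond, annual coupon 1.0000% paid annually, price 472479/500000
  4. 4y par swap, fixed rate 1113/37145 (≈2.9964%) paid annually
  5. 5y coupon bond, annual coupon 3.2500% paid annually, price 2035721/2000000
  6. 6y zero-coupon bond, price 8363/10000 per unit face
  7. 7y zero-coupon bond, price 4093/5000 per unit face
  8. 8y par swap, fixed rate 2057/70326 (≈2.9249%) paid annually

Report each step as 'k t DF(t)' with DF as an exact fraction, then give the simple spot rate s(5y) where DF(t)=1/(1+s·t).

step 1 [1y] zero: DF = P = 9723/10000 ≈ 0.972300
step 2 [2y] zero: DF = P = 1171/1250 ≈ 0.936800
step 3 [3y] bond c/1=1/100: DF=(472479/500000 − 1/100·(0.972300+0.936800))/(1+1/100) = 9167/10000 ≈ 0.916700
step 4 [4y] swap r/1=1113/37145: DF=(1 − 1113/37145·(0.972300+0.936800+0.916700))/(1+1113/37145) = 8887/10000 ≈ 0.888700
step 5 [5y] bond c/1=13/400: DF=(2035721/2000000 − 13/400·(0.972300+0.936800+0.916700+0.888700))/(1+13/400) = 8689/10000 ≈ 0.868900
step 6 [6y] zero: DF = P = 8363/10000 ≈ 0.836300
step 7 [7y] zero: DF = P = 4093/5000 ≈ 0.818600
step 8 [8y] swap r/1=2057/70326: DF=(1 − 2057/70326·(0.972300+0.936800+0.916700+0.888700+0.868900+0.836300+0.818600))/(1+2057/70326) = 7943/10000 ≈ 0.794300

1 1 9723/10000
2 2 1171/1250
3 3 9167/10000
4 4 8887/10000
5 5 8689/10000
6 6 8363/10000
7 7 4093/5000
8 8 7943/10000
s(5y) = (1/(8689/10000) − 1)/(5) = 1311/43445 ≈ 3.0176%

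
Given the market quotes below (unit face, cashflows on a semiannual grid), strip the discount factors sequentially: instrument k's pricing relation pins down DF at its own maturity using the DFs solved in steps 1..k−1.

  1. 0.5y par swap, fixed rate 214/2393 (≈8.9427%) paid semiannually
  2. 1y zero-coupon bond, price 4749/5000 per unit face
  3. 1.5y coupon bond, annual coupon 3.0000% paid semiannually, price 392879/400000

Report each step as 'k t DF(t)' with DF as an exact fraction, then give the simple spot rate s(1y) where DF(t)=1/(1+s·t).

step 1 [0.5y] swap r/2=107/2393: DF=(1 − 107/2393·(0))/(1+107/2393) = 2393/2500 ≈ 0.957200
step 2 [1y] zero: DF = P = 4749/5000 ≈ 0.949800
step 3 [1.5y] bond c/2=3/200: DF=(392879/400000 − 3/200·(0.957200+0.949800))/(1+3/200) = 1879/2000 ≈ 0.939500

1 1/2 2393/2500
2 1 4749/5000
3 3/2 1879/2000
s(1y) = (1/(4749/5000) − 1)/(1) = 251/4749 ≈ 5.2853%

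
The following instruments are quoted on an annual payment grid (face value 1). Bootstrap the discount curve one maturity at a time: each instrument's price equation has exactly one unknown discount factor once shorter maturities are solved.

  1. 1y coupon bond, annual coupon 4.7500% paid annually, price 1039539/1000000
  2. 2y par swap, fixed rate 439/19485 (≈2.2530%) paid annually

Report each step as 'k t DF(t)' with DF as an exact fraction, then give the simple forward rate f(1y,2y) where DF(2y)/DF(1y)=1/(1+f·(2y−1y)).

step 1 [1y] bond c/1=19/400: DF=(1039539/1000000 − 19/400·(0))/(1+19/400) = 2481/2500 ≈ 0.992400
step 2 [2y] swap r/1=439/19485: DF=(1 − 439/19485·(0.992400))/(1+439/19485) = 9561/10000 ≈ 0.956100

1 1 2481/2500
2 2 9561/10000
f(1y,2y) = ((2481/2500)/(9561/10000) − 1)/(1) = 121/3187 ≈ 3.7967%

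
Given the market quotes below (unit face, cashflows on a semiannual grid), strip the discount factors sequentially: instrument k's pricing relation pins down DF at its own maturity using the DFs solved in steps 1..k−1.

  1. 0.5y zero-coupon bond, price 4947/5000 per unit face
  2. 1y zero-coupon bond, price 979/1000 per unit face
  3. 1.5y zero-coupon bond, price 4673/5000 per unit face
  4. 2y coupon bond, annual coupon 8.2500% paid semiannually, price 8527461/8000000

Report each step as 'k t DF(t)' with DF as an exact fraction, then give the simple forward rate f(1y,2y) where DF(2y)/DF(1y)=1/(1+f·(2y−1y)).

step 1 [0.5y] zero: DF = P = 4947/5000 ≈ 0.989400
step 2 [1y] zero: DF = P = 979/1000 ≈ 0.979000
step 3 [1.5y] zero: DF = P = 4673/5000 ≈ 0.934600
step 4 [2y] bond c/2=33/800: DF=(8527461/8000000 − 33/800·(0.989400+0.979000+0.934600))/(1+33/800) = 9087/10000 ≈ 0.908700

1 1/2 4947/5000
2 1 979/1000
3 3/2 4673/5000
4 2 9087/10000
f(1y,2y) = ((979/1000)/(9087/10000) − 1)/(1) = 703/9087 ≈ 7.7363%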